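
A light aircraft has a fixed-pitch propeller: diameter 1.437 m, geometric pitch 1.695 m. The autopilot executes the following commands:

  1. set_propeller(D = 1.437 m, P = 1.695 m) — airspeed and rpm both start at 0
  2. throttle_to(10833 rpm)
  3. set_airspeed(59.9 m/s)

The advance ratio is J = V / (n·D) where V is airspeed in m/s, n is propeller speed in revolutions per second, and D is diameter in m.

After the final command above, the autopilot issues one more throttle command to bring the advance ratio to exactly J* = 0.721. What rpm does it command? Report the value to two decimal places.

set_propeller: D = 1.437 m, P = 1.695 m (p = P/D = 1.179541); state ← (V=0, rpm=0)
throttle_to(10833): rpm ← 10833
set_airspeed(59.9): V ← 59.9 m/s
final state: V = 59.9 m/s, rpm = 10833 → n = rpm/60 = 180.550000 rev/s
target J* = 0.721; solve J* = V/(n·D) for n: n = V/(J*·D) = 59.9/(0.721 × 1.437) = 57.814236 rev/s
rpm = 60·n = 3468.854149

rpm = 3468.85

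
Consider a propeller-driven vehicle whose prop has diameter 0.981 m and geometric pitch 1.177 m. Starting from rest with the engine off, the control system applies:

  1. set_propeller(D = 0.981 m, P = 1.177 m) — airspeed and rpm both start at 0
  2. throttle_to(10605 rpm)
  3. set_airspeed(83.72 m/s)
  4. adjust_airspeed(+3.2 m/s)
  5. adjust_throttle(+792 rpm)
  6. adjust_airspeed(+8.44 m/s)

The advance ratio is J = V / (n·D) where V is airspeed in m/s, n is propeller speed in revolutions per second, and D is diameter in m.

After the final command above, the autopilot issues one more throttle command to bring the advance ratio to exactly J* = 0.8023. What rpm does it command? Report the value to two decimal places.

rpm = 7269.62

set_propeller: D = 0.981 m, P = 1.177 m (p = P/D = 1.199796); state ← (V=0, rpm=0)
throttle_to(10605): rpm ← 10605
set_airspeed(83.72): V ← 83.72 m/s
adjust_airspeed(+3.2): V ← 83.72 +3.2 = 86.92 m/s
adjust_throttle(+792): rpm ← 10605 +792 = 11397
adjust_airspeed(+8.44): V ← 86.92 +8.44 = 95.36 m/s
final state: V = 95.36 m/s, rpm = 11397 → n = rpm/60 = 189.950000 rev/s
target J* = 0.8023; solve J* = V/(n·D) for n: n = V/(J*·D) = 95.36/(0.8023 × 0.981) = 121.160329 rev/s
rpm = 60·n = 7269.619721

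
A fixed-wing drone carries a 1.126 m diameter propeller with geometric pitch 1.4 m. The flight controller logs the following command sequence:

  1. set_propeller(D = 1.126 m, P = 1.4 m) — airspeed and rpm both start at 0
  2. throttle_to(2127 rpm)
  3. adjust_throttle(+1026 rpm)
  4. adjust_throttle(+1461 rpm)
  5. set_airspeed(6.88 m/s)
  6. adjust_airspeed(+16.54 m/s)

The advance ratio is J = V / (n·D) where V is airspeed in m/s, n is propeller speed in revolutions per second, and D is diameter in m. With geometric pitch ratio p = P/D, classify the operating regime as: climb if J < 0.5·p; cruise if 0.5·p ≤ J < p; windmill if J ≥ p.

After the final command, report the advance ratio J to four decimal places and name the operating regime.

set_propeller: D = 1.126 m, P = 1.4 m (p = P/D = 1.243339); state ← (V=0, rpm=0)
throttle_to(2127): rpm ← 2127
adjust_throttle(+1026): rpm ← 2127 +1026 = 3153
adjust_throttle(+1461): rpm ← 3153 +1461 = 4614
set_airspeed(6.88): V ← 6.88 m/s
adjust_airspeed(+16.54): V ← 6.88 +16.54 = 23.42 m/s
final state: V = 23.42 m/s, rpm = 4614 → n = rpm/60 = 76.900000 rev/s
J = V / (n·D) = 23.42 / (76.900000 × 1.126) = 0.270472
regime bands: climb J<0.6217 | cruise [0.6217, 1.2433) | windmill J≥1.2433
J = 0.2705 → climb

J = 0.2705, regime = climb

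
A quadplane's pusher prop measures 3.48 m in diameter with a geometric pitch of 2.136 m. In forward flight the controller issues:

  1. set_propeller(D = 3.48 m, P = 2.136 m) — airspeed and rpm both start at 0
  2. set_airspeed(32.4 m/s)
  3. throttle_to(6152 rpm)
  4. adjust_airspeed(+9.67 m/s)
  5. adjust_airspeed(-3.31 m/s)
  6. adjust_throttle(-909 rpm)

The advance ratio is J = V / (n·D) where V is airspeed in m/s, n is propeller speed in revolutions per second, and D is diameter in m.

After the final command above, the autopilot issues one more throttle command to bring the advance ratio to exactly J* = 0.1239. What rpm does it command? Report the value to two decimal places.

set_propeller: D = 3.48 m, P = 2.136 m (p = P/D = 0.613793); state ← (V=0, rpm=0)
set_airspeed(32.4): V ← 32.4 m/s
throttle_to(6152): rpm ← 6152
adjust_airspeed(+9.67): V ← 32.4 +9.67 = 42.07 m/s
adjust_airspeed(-3.31): V ← 42.07 -3.31 = 38.76 m/s
adjust_throttle(-909): rpm ← 6152 -909 = 5243
final state: V = 38.76 m/s, rpm = 5243 → n = rpm/60 = 87.383333 rev/s
target J* = 0.1239; solve J* = V/(n·D) for n: n = V/(J*·D) = 38.76/(0.1239 × 3.48) = 89.894520 rev/s
rpm = 60·n = 5393.671203

rpm = 5393.67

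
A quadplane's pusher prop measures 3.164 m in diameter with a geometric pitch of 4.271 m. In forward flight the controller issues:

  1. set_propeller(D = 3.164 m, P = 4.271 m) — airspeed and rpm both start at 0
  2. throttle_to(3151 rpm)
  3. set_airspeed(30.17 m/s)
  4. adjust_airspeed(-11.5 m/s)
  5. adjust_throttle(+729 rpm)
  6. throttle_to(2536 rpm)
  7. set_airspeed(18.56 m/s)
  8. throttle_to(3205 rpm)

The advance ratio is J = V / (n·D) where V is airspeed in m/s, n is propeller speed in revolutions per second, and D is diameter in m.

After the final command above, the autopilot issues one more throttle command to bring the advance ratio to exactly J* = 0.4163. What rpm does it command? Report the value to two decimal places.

rpm = 845.45

set_propeller: D = 3.164 m, P = 4.271 m (p = P/D = 1.349874); state ← (V=0, rpm=0)
throttle_to(3151): rpm ← 3151
set_airspeed(30.17): V ← 30.17 m/s
adjust_airspeed(-11.5): V ← 30.17 -11.5 = 18.67 m/s
adjust_throttle(+729): rpm ← 3151 +729 = 3880
throttle_to(2536): rpm ← 2536
set_airspeed(18.56): V ← 18.56 m/s
throttle_to(3205): rpm ← 3205
final state: V = 18.56 m/s, rpm = 3205 → n = rpm/60 = 53.416667 rev/s
target J* = 0.4163; solve J* = V/(n·D) for n: n = V/(J*·D) = 18.56/(0.4163 × 3.164) = 14.090782 rev/s
rpm = 60·n = 845.446901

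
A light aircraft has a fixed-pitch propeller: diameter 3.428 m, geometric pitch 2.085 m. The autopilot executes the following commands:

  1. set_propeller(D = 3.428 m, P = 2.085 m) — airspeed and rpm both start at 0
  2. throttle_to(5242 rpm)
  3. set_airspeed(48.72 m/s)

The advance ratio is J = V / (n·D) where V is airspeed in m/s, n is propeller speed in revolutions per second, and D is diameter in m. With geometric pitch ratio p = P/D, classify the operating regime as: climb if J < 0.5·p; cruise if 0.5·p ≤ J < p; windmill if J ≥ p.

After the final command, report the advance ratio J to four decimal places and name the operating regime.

J = 0.1627, regime = climb

set_propeller: D = 3.428 m, P = 2.085 m (p = P/D = 0.608226); state ← (V=0, rpm=0)
throttle_to(5242): rpm ← 5242
set_airspeed(48.72): V ← 48.72 m/s
final state: V = 48.72 m/s, rpm = 5242 → n = rpm/60 = 87.366667 rev/s
J = V / (n·D) = 48.72 / (87.366667 × 3.428) = 0.162675
regime bands: climb J<0.3041 | cruise [0.3041, 0.6082) | windmill J≥0.6082
J = 0.1627 → climb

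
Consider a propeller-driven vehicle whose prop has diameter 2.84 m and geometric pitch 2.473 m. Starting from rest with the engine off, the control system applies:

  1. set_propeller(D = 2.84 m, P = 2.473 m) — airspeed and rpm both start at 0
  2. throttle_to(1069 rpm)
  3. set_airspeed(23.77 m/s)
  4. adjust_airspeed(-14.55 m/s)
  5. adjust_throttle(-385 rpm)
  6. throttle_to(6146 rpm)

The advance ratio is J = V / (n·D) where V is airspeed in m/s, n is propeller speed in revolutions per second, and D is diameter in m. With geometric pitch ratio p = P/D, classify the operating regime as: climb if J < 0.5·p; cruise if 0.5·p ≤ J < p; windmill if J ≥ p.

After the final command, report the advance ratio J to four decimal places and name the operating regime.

J = 0.0317, regime = climb

set_propeller: D = 2.84 m, P = 2.473 m (p = P/D = 0.870775); state ← (V=0, rpm=0)
throttle_to(1069): rpm ← 1069
set_airspeed(23.77): V ← 23.77 m/s
adjust_airspeed(-14.55): V ← 23.77 -14.55 = 9.22 m/s
adjust_throttle(-385): rpm ← 1069 -385 = 684
throttle_to(6146): rpm ← 6146
final state: V = 9.22 m/s, rpm = 6146 → n = rpm/60 = 102.433333 rev/s
J = V / (n·D) = 9.22 / (102.433333 × 2.84) = 0.031694
regime bands: climb J<0.4354 | cruise [0.4354, 0.8708) | windmill J≥0.8708
J = 0.0317 → climb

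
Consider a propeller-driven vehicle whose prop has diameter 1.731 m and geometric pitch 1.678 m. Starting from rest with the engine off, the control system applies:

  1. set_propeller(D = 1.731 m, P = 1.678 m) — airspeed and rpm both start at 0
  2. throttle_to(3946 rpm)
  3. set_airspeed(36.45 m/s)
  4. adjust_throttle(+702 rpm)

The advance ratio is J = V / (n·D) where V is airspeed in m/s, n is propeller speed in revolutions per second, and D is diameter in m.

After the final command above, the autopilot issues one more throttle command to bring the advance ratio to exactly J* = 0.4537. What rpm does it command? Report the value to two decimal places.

set_propeller: D = 1.731 m, P = 1.678 m (p = P/D = 0.969382); state ← (V=0, rpm=0)
throttle_to(3946): rpm ← 3946
set_airspeed(36.45): V ← 36.45 m/s
adjust_throttle(+702): rpm ← 3946 +702 = 4648
final state: V = 36.45 m/s, rpm = 4648 → n = rpm/60 = 77.466667 rev/s
target J* = 0.4537; solve J* = V/(n·D) for n: n = V/(J*·D) = 36.45/(0.4537 × 1.731) = 46.412150 rev/s
rpm = 60·n = 2784.728989

rpm = 2784.73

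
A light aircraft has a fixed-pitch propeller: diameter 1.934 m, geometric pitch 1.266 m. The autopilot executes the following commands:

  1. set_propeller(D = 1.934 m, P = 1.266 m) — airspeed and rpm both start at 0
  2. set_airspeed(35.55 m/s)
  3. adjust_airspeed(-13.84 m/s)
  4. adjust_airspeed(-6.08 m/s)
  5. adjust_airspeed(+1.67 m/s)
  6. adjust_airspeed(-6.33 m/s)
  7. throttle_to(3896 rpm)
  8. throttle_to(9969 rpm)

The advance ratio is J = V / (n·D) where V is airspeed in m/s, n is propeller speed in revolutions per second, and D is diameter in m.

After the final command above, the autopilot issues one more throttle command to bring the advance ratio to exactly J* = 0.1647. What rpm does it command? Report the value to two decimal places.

set_propeller: D = 1.934 m, P = 1.266 m (p = P/D = 0.654602); state ← (V=0, rpm=0)
set_airspeed(35.55): V ← 35.55 m/s
adjust_airspeed(-13.84): V ← 35.55 -13.84 = 21.71 m/s
adjust_airspeed(-6.08): V ← 21.71 -6.08 = 15.63 m/s
adjust_airspeed(+1.67): V ← 15.63 +1.67 = 17.3 m/s
adjust_airspeed(-6.33): V ← 17.3 -6.33 = 10.97 m/s
throttle_to(3896): rpm ← 3896
throttle_to(9969): rpm ← 9969
final state: V = 10.97 m/s, rpm = 9969 → n = rpm/60 = 166.150000 rev/s
target J* = 0.1647; solve J* = V/(n·D) for n: n = V/(J*·D) = 10.97/(0.1647 × 1.934) = 34.439478 rev/s
rpm = 60·n = 2066.368673

rpm = 2066.37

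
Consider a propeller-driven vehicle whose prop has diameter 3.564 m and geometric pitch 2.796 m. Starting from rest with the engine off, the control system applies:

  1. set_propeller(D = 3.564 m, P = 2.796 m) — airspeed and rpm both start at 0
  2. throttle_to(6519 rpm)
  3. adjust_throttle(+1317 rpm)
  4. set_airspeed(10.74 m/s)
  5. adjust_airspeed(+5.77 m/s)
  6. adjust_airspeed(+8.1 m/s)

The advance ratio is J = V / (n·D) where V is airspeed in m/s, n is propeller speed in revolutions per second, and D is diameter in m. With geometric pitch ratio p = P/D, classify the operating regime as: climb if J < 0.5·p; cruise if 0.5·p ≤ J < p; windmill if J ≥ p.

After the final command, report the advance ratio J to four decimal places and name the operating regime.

set_propeller: D = 3.564 m, P = 2.796 m (p = P/D = 0.784512); state ← (V=0, rpm=0)
throttle_to(6519): rpm ← 6519
adjust_throttle(+1317): rpm ← 6519 +1317 = 7836
set_airspeed(10.74): V ← 10.74 m/s
adjust_airspeed(+5.77): V ← 10.74 +5.77 = 16.51 m/s
adjust_airspeed(+8.1): V ← 16.51 +8.1 = 24.61 m/s
final state: V = 24.61 m/s, rpm = 7836 → n = rpm/60 = 130.600000 rev/s
J = V / (n·D) = 24.61 / (130.600000 × 3.564) = 0.052873
regime bands: climb J<0.3923 | cruise [0.3923, 0.7845) | windmill J≥0.7845
J = 0.0529 → climb

J = 0.0529, regime = climb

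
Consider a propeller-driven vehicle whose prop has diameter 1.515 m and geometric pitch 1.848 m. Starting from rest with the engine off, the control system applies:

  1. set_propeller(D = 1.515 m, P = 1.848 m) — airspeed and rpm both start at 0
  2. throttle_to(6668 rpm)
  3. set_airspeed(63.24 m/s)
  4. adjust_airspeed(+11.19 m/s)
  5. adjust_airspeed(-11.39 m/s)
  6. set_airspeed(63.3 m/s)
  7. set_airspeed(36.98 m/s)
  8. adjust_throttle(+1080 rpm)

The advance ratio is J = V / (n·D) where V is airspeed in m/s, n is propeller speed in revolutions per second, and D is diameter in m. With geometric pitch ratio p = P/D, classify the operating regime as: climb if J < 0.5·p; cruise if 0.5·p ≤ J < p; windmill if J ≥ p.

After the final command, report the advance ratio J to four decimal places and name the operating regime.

J = 0.1890, regime = climb

set_propeller: D = 1.515 m, P = 1.848 m (p = P/D = 1.219802); state ← (V=0, rpm=0)
throttle_to(6668): rpm ← 6668
set_airspeed(63.24): V ← 63.24 m/s
adjust_airspeed(+11.19): V ← 63.24 +11.19 = 74.43 m/s
adjust_airspeed(-11.39): V ← 74.43 -11.39 = 63.04 m/s
set_airspeed(63.3): V ← 63.3 m/s
set_airspeed(36.98): V ← 36.98 m/s
adjust_throttle(+1080): rpm ← 6668 +1080 = 7748
final state: V = 36.98 m/s, rpm = 7748 → n = rpm/60 = 129.133333 rev/s
J = V / (n·D) = 36.98 / (129.133333 × 1.515) = 0.189024
regime bands: climb J<0.6099 | cruise [0.6099, 1.2198) | windmill J≥1.2198
J = 0.1890 → climb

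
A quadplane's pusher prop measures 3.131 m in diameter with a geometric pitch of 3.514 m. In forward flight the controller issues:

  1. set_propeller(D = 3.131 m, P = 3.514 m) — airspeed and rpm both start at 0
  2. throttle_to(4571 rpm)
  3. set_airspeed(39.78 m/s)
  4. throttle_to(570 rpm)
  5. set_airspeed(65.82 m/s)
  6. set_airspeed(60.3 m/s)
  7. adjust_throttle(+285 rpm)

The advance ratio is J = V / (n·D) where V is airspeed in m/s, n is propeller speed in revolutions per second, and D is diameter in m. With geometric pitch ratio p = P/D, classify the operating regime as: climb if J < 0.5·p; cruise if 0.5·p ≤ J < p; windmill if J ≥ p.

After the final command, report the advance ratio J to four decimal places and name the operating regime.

J = 1.3515, regime = windmill

set_propeller: D = 3.131 m, P = 3.514 m (p = P/D = 1.122325); state ← (V=0, rpm=0)
throttle_to(4571): rpm ← 4571
set_airspeed(39.78): V ← 39.78 m/s
throttle_to(570): rpm ← 570
set_airspeed(65.82): V ← 65.82 m/s
set_airspeed(60.3): V ← 60.3 m/s
adjust_throttle(+285): rpm ← 570 +285 = 855
final state: V = 60.3 m/s, rpm = 855 → n = rpm/60 = 14.250000 rev/s
J = V / (n·D) = 60.3 / (14.250000 × 3.131) = 1.351510
regime bands: climb J<0.5612 | cruise [0.5612, 1.1223) | windmill J≥1.1223
J = 1.3515 → windmill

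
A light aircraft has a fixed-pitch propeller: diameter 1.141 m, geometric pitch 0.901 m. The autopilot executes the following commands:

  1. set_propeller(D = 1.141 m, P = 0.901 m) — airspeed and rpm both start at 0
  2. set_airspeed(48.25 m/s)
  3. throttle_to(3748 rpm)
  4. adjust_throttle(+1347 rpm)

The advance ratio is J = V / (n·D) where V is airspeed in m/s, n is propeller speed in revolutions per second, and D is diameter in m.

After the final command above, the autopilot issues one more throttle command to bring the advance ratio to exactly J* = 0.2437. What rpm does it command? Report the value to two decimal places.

set_propeller: D = 1.141 m, P = 0.901 m (p = P/D = 0.789658); state ← (V=0, rpm=0)
set_airspeed(48.25): V ← 48.25 m/s
throttle_to(3748): rpm ← 3748
adjust_throttle(+1347): rpm ← 3748 +1347 = 5095
final state: V = 48.25 m/s, rpm = 5095 → n = rpm/60 = 84.916667 rev/s
target J* = 0.2437; solve J* = V/(n·D) for n: n = V/(J*·D) = 48.25/(0.2437 × 1.141) = 173.522639 rev/s
rpm = 60·n = 10411.358342

rpm = 10411.36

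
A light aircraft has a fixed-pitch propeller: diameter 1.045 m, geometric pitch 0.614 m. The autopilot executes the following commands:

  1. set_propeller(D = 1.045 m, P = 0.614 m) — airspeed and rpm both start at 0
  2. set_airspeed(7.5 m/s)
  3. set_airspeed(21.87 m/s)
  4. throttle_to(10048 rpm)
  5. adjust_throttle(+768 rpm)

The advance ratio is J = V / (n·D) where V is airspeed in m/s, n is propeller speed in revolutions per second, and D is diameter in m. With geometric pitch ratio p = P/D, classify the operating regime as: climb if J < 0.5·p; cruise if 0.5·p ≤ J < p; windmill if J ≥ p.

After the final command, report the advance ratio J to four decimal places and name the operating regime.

set_propeller: D = 1.045 m, P = 0.614 m (p = P/D = 0.587560); state ← (V=0, rpm=0)
set_airspeed(7.5): V ← 7.5 m/s
set_airspeed(21.87): V ← 21.87 m/s
throttle_to(10048): rpm ← 10048
adjust_throttle(+768): rpm ← 10048 +768 = 10816
final state: V = 21.87 m/s, rpm = 10816 → n = rpm/60 = 180.266667 rev/s
J = V / (n·D) = 21.87 / (180.266667 × 1.045) = 0.116096
regime bands: climb J<0.2938 | cruise [0.2938, 0.5876) | windmill J≥0.5876
J = 0.1161 → climb

J = 0.1161, regime = climb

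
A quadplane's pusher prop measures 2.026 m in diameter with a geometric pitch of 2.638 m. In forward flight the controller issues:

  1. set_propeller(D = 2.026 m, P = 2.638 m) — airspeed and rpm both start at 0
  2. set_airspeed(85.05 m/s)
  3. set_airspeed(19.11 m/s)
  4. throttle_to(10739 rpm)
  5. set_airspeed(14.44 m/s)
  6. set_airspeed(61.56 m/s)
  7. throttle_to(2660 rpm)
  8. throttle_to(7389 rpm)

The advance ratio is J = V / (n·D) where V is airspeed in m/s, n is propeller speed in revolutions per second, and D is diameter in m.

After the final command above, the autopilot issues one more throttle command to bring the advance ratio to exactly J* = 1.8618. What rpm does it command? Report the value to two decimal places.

rpm = 979.21

set_propeller: D = 2.026 m, P = 2.638 m (p = P/D = 1.302073); state ← (V=0, rpm=0)
set_airspeed(85.05): V ← 85.05 m/s
set_airspeed(19.11): V ← 19.11 m/s
throttle_to(10739): rpm ← 10739
set_airspeed(14.44): V ← 14.44 m/s
set_airspeed(61.56): V ← 61.56 m/s
throttle_to(2660): rpm ← 2660
throttle_to(7389): rpm ← 7389
final state: V = 61.56 m/s, rpm = 7389 → n = rpm/60 = 123.150000 rev/s
target J* = 1.8618; solve J* = V/(n·D) for n: n = V/(J*·D) = 61.56/(1.8618 × 2.026) = 16.320225 rev/s
rpm = 60·n = 979.213505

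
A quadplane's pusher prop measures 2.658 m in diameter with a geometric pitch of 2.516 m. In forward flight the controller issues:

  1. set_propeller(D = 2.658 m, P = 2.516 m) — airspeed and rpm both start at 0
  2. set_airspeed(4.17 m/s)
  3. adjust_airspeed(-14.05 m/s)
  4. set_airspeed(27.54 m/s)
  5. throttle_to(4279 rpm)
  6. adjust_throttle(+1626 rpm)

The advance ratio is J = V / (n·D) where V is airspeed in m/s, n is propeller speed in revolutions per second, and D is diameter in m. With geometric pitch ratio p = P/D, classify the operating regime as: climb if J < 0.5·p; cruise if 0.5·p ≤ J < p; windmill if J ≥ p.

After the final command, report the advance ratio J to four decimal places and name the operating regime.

set_propeller: D = 2.658 m, P = 2.516 m (p = P/D = 0.946576); state ← (V=0, rpm=0)
set_airspeed(4.17): V ← 4.17 m/s
adjust_airspeed(-14.05): V ← 4.17 -14.05 = -9.88 m/s
set_airspeed(27.54): V ← 27.54 m/s
throttle_to(4279): rpm ← 4279
adjust_throttle(+1626): rpm ← 4279 +1626 = 5905
final state: V = 27.54 m/s, rpm = 5905 → n = rpm/60 = 98.416667 rev/s
J = V / (n·D) = 27.54 / (98.416667 × 2.658) = 0.105279
regime bands: climb J<0.4733 | cruise [0.4733, 0.9466) | windmill J≥0.9466
J = 0.1053 → climb

J = 0.1053, regime = climb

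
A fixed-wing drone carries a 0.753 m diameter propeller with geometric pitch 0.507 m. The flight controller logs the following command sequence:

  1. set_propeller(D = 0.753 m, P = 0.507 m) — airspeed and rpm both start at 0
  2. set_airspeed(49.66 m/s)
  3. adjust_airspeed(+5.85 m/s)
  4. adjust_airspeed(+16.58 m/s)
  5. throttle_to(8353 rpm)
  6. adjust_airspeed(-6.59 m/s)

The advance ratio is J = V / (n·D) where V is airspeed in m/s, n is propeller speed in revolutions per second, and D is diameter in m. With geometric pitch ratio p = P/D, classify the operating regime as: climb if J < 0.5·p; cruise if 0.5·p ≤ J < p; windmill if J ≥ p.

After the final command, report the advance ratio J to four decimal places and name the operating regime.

set_propeller: D = 0.753 m, P = 0.507 m (p = P/D = 0.673307); state ← (V=0, rpm=0)
set_airspeed(49.66): V ← 49.66 m/s
adjust_airspeed(+5.85): V ← 49.66 +5.85 = 55.51 m/s
adjust_airspeed(+16.58): V ← 55.51 +16.58 = 72.09 m/s
throttle_to(8353): rpm ← 8353
adjust_airspeed(-6.59): V ← 72.09 -6.59 = 65.5 m/s
final state: V = 65.5 m/s, rpm = 8353 → n = rpm/60 = 139.216667 rev/s
J = V / (n·D) = 65.5 / (139.216667 × 0.753) = 0.624820
regime bands: climb J<0.3367 | cruise [0.3367, 0.6733) | windmill J≥0.6733
J = 0.6248 → cruise

J = 0.6248, regime = cruise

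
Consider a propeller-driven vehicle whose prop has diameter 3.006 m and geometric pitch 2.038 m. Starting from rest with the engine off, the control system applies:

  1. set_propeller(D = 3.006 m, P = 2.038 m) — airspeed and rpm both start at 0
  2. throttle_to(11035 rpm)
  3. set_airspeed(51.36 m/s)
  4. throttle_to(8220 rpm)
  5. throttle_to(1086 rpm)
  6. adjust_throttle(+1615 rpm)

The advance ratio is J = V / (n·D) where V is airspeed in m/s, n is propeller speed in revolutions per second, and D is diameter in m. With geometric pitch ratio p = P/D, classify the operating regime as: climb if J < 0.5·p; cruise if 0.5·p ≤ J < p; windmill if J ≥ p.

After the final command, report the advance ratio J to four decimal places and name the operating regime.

set_propeller: D = 3.006 m, P = 2.038 m (p = P/D = 0.677977); state ← (V=0, rpm=0)
throttle_to(11035): rpm ← 11035
set_airspeed(51.36): V ← 51.36 m/s
throttle_to(8220): rpm ← 8220
throttle_to(1086): rpm ← 1086
adjust_throttle(+1615): rpm ← 1086 +1615 = 2701
final state: V = 51.36 m/s, rpm = 2701 → n = rpm/60 = 45.016667 rev/s
J = V / (n·D) = 51.36 / (45.016667 × 3.006) = 0.379545
regime bands: climb J<0.3390 | cruise [0.3390, 0.6780) | windmill J≥0.6780
J = 0.3795 → cruise

J = 0.3795, regime = cruise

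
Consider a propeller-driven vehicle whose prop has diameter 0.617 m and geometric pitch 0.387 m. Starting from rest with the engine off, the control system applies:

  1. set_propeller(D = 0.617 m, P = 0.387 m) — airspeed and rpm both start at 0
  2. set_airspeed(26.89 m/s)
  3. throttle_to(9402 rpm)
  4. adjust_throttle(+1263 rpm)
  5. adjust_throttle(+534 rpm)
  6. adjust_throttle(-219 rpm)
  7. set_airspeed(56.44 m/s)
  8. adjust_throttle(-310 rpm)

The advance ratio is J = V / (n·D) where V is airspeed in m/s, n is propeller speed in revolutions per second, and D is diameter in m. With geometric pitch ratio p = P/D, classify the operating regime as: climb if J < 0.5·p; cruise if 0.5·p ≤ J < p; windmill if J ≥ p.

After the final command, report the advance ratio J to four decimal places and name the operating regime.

J = 0.5144, regime = cruise

set_propeller: D = 0.617 m, P = 0.387 m (p = P/D = 0.627229); state ← (V=0, rpm=0)
set_airspeed(26.89): V ← 26.89 m/s
throttle_to(9402): rpm ← 9402
adjust_throttle(+1263): rpm ← 9402 +1263 = 10665
adjust_throttle(+534): rpm ← 10665 +534 = 11199
adjust_throttle(-219): rpm ← 11199 -219 = 10980
set_airspeed(56.44): V ← 56.44 m/s
adjust_throttle(-310): rpm ← 10980 -310 = 10670
final state: V = 56.44 m/s, rpm = 10670 → n = rpm/60 = 177.833333 rev/s
J = V / (n·D) = 56.44 / (177.833333 × 0.617) = 0.514385
regime bands: climb J<0.3136 | cruise [0.3136, 0.6272) | windmill J≥0.6272
J = 0.5144 → cruise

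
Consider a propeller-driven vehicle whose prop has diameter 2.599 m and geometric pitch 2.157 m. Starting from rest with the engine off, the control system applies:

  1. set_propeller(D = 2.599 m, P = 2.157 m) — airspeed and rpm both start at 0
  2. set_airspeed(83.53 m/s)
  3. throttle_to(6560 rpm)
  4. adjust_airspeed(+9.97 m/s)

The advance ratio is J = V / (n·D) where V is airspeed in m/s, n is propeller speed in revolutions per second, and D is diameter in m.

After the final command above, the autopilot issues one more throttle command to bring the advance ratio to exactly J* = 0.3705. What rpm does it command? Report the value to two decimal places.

rpm = 5825.97

set_propeller: D = 2.599 m, P = 2.157 m (p = P/D = 0.829935); state ← (V=0, rpm=0)
set_airspeed(83.53): V ← 83.53 m/s
throttle_to(6560): rpm ← 6560
adjust_airspeed(+9.97): V ← 83.53 +9.97 = 93.5 m/s
final state: V = 93.5 m/s, rpm = 6560 → n = rpm/60 = 109.333333 rev/s
target J* = 0.3705; solve J* = V/(n·D) for n: n = V/(J*·D) = 93.5/(0.3705 × 2.599) = 97.099528 rev/s
rpm = 60·n = 5825.971683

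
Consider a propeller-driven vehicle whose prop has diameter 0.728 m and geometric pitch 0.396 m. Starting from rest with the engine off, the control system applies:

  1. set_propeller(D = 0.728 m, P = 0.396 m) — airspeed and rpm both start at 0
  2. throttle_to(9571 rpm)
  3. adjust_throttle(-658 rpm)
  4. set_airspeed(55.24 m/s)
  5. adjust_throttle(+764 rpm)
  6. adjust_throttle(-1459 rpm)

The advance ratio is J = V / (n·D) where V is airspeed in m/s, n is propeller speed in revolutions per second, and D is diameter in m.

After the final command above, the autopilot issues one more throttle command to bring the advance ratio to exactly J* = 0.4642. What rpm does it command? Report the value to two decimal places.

set_propeller: D = 0.728 m, P = 0.396 m (p = P/D = 0.543956); state ← (V=0, rpm=0)
throttle_to(9571): rpm ← 9571
adjust_throttle(-658): rpm ← 9571 -658 = 8913
set_airspeed(55.24): V ← 55.24 m/s
adjust_throttle(+764): rpm ← 8913 +764 = 9677
adjust_throttle(-1459): rpm ← 9677 -1459 = 8218
final state: V = 55.24 m/s, rpm = 8218 → n = rpm/60 = 136.966667 rev/s
target J* = 0.4642; solve J* = V/(n·D) for n: n = V/(J*·D) = 55.24/(0.4642 × 0.728) = 163.462130 rev/s
rpm = 60·n = 9807.727817

rpm = 9807.73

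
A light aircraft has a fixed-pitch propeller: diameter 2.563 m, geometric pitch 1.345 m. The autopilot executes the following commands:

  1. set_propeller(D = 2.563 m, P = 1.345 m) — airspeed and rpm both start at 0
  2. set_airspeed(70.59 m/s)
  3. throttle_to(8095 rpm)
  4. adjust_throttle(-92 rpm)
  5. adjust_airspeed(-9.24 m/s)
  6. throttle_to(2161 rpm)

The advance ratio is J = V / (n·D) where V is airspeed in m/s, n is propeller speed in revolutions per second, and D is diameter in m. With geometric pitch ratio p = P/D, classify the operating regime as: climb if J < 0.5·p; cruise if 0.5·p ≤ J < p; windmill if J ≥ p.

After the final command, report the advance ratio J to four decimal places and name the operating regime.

J = 0.6646, regime = windmill

set_propeller: D = 2.563 m, P = 1.345 m (p = P/D = 0.524776); state ← (V=0, rpm=0)
set_airspeed(70.59): V ← 70.59 m/s
throttle_to(8095): rpm ← 8095
adjust_throttle(-92): rpm ← 8095 -92 = 8003
adjust_airspeed(-9.24): V ← 70.59 -9.24 = 61.35 m/s
throttle_to(2161): rpm ← 2161
final state: V = 61.35 m/s, rpm = 2161 → n = rpm/60 = 36.016667 rev/s
J = V / (n·D) = 61.35 / (36.016667 × 2.563) = 0.664603
regime bands: climb J<0.2624 | cruise [0.2624, 0.5248) | windmill J≥0.5248
J = 0.6646 → windmill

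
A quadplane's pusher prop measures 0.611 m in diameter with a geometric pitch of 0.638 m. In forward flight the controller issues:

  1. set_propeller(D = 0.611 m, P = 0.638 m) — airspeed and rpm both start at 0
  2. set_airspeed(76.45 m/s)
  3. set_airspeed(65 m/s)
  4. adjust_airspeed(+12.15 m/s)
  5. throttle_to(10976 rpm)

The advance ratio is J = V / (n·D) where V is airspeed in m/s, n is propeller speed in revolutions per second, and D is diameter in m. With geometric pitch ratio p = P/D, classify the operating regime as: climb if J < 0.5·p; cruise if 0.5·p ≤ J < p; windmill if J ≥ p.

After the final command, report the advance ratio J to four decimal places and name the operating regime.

set_propeller: D = 0.611 m, P = 0.638 m (p = P/D = 1.044190); state ← (V=0, rpm=0)
set_airspeed(76.45): V ← 76.45 m/s
set_airspeed(65): V ← 65 m/s
adjust_airspeed(+12.15): V ← 65 +12.15 = 77.15 m/s
throttle_to(10976): rpm ← 10976
final state: V = 77.15 m/s, rpm = 10976 → n = rpm/60 = 182.933333 rev/s
J = V / (n·D) = 77.15 / (182.933333 × 0.611) = 0.690243
regime bands: climb J<0.5221 | cruise [0.5221, 1.0442) | windmill J≥1.0442
J = 0.6902 → cruise

J = 0.6902, regime = cruise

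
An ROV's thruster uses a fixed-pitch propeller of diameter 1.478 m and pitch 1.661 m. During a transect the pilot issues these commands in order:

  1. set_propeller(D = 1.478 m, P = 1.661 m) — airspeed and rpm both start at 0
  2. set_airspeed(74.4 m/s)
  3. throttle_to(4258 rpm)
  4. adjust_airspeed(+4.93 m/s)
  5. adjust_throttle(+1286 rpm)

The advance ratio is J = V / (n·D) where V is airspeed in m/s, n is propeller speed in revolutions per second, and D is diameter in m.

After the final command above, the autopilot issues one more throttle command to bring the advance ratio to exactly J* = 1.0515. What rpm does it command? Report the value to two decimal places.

rpm = 3062.70

set_propeller: D = 1.478 m, P = 1.661 m (p = P/D = 1.123816); state ← (V=0, rpm=0)
set_airspeed(74.4): V ← 74.4 m/s
throttle_to(4258): rpm ← 4258
adjust_airspeed(+4.93): V ← 74.4 +4.93 = 79.33 m/s
adjust_throttle(+1286): rpm ← 4258 +1286 = 5544
final state: V = 79.33 m/s, rpm = 5544 → n = rpm/60 = 92.400000 rev/s
target J* = 1.0515; solve J* = V/(n·D) for n: n = V/(J*·D) = 79.33/(1.0515 × 1.478) = 51.045063 rev/s
rpm = 60·n = 3062.703773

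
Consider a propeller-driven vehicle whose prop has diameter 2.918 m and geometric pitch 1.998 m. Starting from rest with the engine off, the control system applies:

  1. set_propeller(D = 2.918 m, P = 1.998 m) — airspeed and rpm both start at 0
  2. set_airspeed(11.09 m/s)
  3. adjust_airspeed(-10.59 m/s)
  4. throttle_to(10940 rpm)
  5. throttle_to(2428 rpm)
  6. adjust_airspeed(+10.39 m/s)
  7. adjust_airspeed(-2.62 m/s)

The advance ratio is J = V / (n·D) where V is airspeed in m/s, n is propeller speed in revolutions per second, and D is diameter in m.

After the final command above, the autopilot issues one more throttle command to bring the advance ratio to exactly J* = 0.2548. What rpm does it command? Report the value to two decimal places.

rpm = 667.38

set_propeller: D = 2.918 m, P = 1.998 m (p = P/D = 0.684716); state ← (V=0, rpm=0)
set_airspeed(11.09): V ← 11.09 m/s
adjust_airspeed(-10.59): V ← 11.09 -10.59 = 0.5 m/s
throttle_to(10940): rpm ← 10940
throttle_to(2428): rpm ← 2428
adjust_airspeed(+10.39): V ← 0.5 +10.39 = 10.89 m/s
adjust_airspeed(-2.62): V ← 10.89 -2.62 = 8.27 m/s
final state: V = 8.27 m/s, rpm = 2428 → n = rpm/60 = 40.466667 rev/s
target J* = 0.2548; solve J* = V/(n·D) for n: n = V/(J*·D) = 8.27/(0.2548 × 2.918) = 11.122971 rev/s
rpm = 60·n = 667.378250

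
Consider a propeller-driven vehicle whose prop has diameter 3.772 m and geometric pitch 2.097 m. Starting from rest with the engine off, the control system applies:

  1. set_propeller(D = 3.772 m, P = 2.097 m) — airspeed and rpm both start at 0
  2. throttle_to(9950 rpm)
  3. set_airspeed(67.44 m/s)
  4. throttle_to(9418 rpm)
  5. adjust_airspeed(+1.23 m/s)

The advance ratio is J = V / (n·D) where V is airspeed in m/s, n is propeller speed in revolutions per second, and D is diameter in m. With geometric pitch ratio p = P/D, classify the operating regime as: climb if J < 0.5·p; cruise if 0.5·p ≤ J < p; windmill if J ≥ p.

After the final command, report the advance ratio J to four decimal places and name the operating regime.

J = 0.1160, regime = climb

set_propeller: D = 3.772 m, P = 2.097 m (p = P/D = 0.555938); state ← (V=0, rpm=0)
throttle_to(9950): rpm ← 9950
set_airspeed(67.44): V ← 67.44 m/s
throttle_to(9418): rpm ← 9418
adjust_airspeed(+1.23): V ← 67.44 +1.23 = 68.67 m/s
final state: V = 68.67 m/s, rpm = 9418 → n = rpm/60 = 156.966667 rev/s
J = V / (n·D) = 68.67 / (156.966667 × 3.772) = 0.115981
regime bands: climb J<0.2780 | cruise [0.2780, 0.5559) | windmill J≥0.5559
J = 0.1160 → climb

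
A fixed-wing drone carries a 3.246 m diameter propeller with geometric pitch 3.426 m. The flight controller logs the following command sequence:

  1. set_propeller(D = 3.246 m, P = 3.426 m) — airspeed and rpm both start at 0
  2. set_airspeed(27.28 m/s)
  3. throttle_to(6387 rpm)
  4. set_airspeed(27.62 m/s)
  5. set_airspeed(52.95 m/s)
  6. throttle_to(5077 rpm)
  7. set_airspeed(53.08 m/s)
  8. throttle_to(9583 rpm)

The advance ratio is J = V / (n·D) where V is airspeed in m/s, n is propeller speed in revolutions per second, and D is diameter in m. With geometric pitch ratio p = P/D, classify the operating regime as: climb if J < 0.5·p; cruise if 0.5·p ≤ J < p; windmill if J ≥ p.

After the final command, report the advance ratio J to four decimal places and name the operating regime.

J = 0.1024, regime = climb

set_propeller: D = 3.246 m, P = 3.426 m (p = P/D = 1.055453); state ← (V=0, rpm=0)
set_airspeed(27.28): V ← 27.28 m/s
throttle_to(6387): rpm ← 6387
set_airspeed(27.62): V ← 27.62 m/s
set_airspeed(52.95): V ← 52.95 m/s
throttle_to(5077): rpm ← 5077
set_airspeed(53.08): V ← 53.08 m/s
throttle_to(9583): rpm ← 9583
final state: V = 53.08 m/s, rpm = 9583 → n = rpm/60 = 159.716667 rev/s
J = V / (n·D) = 53.08 / (159.716667 × 3.246) = 0.102384
regime bands: climb J<0.5277 | cruise [0.5277, 1.0555) | windmill J≥1.0555
J = 0.1024 → climb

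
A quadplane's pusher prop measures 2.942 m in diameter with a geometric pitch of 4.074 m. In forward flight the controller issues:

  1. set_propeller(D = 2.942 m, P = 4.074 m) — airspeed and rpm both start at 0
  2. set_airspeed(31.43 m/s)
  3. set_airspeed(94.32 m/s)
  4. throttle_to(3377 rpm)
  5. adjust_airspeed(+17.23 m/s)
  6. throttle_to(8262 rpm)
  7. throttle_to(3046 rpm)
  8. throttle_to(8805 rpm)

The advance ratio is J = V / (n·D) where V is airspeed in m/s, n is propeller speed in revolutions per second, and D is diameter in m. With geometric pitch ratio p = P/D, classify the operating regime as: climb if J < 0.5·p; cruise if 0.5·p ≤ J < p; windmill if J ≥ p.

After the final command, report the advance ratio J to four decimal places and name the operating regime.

J = 0.2584, regime = climb

set_propeller: D = 2.942 m, P = 4.074 m (p = P/D = 1.384772); state ← (V=0, rpm=0)
set_airspeed(31.43): V ← 31.43 m/s
set_airspeed(94.32): V ← 94.32 m/s
throttle_to(3377): rpm ← 3377
adjust_airspeed(+17.23): V ← 94.32 +17.23 = 111.55 m/s
throttle_to(8262): rpm ← 8262
throttle_to(3046): rpm ← 3046
throttle_to(8805): rpm ← 8805
final state: V = 111.55 m/s, rpm = 8805 → n = rpm/60 = 146.750000 rev/s
J = V / (n·D) = 111.55 / (146.750000 × 2.942) = 0.258374
regime bands: climb J<0.6924 | cruise [0.6924, 1.3848) | windmill J≥1.3848
J = 0.2584 → climb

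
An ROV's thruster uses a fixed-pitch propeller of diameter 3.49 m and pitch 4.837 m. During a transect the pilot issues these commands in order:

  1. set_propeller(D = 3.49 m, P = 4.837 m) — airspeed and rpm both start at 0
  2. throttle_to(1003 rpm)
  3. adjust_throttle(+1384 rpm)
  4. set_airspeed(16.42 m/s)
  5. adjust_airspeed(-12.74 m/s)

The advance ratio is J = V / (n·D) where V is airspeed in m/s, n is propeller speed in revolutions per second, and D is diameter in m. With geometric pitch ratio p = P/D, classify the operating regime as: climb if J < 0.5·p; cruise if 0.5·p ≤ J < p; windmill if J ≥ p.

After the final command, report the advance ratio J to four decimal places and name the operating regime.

set_propeller: D = 3.49 m, P = 4.837 m (p = P/D = 1.385960); state ← (V=0, rpm=0)
throttle_to(1003): rpm ← 1003
adjust_throttle(+1384): rpm ← 1003 +1384 = 2387
set_airspeed(16.42): V ← 16.42 m/s
adjust_airspeed(-12.74): V ← 16.42 -12.74 = 3.68 m/s
final state: V = 3.68 m/s, rpm = 2387 → n = rpm/60 = 39.783333 rev/s
J = V / (n·D) = 3.68 / (39.783333 × 3.49) = 0.026505
regime bands: climb J<0.6930 | cruise [0.6930, 1.3860) | windmill J≥1.3860
J = 0.0265 → climb

J = 0.0265, regime = climb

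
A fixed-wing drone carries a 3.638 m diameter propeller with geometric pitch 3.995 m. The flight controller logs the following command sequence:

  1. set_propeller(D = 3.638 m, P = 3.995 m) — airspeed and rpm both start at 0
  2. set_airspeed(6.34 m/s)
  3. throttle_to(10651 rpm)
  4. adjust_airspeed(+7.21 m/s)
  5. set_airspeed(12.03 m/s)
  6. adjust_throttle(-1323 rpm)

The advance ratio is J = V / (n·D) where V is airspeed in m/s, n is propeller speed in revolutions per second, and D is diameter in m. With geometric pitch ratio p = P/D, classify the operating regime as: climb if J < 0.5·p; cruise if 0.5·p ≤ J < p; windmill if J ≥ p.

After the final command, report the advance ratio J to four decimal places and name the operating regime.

set_propeller: D = 3.638 m, P = 3.995 m (p = P/D = 1.098131); state ← (V=0, rpm=0)
set_airspeed(6.34): V ← 6.34 m/s
throttle_to(10651): rpm ← 10651
adjust_airspeed(+7.21): V ← 6.34 +7.21 = 13.55 m/s
set_airspeed(12.03): V ← 12.03 m/s
adjust_throttle(-1323): rpm ← 10651 -1323 = 9328
final state: V = 12.03 m/s, rpm = 9328 → n = rpm/60 = 155.466667 rev/s
J = V / (n·D) = 12.03 / (155.466667 × 3.638) = 0.021270
regime bands: climb J<0.5491 | cruise [0.5491, 1.0981) | windmill J≥1.0981
J = 0.0213 → climb

J = 0.0213, regime = climb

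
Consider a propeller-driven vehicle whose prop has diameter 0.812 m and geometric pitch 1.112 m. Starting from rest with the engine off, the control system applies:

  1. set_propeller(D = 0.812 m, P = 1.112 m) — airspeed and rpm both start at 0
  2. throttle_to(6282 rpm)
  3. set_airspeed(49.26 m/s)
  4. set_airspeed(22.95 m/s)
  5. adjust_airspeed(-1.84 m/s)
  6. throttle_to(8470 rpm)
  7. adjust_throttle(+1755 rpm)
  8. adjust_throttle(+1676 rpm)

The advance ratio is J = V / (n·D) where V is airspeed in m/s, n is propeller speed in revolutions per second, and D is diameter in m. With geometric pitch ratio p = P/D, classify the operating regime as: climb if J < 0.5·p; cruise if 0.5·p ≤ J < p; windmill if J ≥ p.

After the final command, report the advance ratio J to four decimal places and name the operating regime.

J = 0.1311, regime = climb

set_propeller: D = 0.812 m, P = 1.112 m (p = P/D = 1.369458); state ← (V=0, rpm=0)
throttle_to(6282): rpm ← 6282
set_airspeed(49.26): V ← 49.26 m/s
set_airspeed(22.95): V ← 22.95 m/s
adjust_airspeed(-1.84): V ← 22.95 -1.84 = 21.11 m/s
throttle_to(8470): rpm ← 8470
adjust_throttle(+1755): rpm ← 8470 +1755 = 10225
adjust_throttle(+1676): rpm ← 10225 +1676 = 11901
final state: V = 21.11 m/s, rpm = 11901 → n = rpm/60 = 198.350000 rev/s
J = V / (n·D) = 21.11 / (198.350000 × 0.812) = 0.131069
regime bands: climb J<0.6847 | cruise [0.6847, 1.3695) | windmill J≥1.3695
J = 0.1311 → climb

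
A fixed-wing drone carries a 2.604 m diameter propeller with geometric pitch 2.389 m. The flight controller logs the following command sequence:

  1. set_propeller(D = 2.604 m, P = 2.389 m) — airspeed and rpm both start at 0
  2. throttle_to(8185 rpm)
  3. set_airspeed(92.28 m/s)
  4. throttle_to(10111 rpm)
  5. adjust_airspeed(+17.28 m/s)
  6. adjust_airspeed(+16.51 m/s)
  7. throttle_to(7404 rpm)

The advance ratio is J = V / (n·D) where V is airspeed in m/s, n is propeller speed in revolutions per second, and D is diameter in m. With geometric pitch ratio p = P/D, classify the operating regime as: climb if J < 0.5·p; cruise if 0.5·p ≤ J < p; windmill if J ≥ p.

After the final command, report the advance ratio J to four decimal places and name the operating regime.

J = 0.3923, regime = climb

set_propeller: D = 2.604 m, P = 2.389 m (p = P/D = 0.917435); state ← (V=0, rpm=0)
throttle_to(8185): rpm ← 8185
set_airspeed(92.28): V ← 92.28 m/s
throttle_to(10111): rpm ← 10111
adjust_airspeed(+17.28): V ← 92.28 +17.28 = 109.56 m/s
adjust_airspeed(+16.51): V ← 109.56 +16.51 = 126.07 m/s
throttle_to(7404): rpm ← 7404
final state: V = 126.07 m/s, rpm = 7404 → n = rpm/60 = 123.400000 rev/s
J = V / (n·D) = 126.07 / (123.400000 × 2.604) = 0.392334
regime bands: climb J<0.4587 | cruise [0.4587, 0.9174) | windmill J≥0.9174
J = 0.3923 → climb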